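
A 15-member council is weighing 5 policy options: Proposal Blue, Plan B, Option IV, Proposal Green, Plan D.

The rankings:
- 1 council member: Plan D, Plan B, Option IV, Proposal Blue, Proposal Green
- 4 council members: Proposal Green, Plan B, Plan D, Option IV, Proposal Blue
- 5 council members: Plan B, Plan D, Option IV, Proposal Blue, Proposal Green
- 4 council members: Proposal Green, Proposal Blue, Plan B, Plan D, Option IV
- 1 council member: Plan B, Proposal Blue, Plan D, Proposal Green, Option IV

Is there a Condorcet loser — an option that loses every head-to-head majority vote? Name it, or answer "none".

Pairwise majorities:
Proposal Blue vs Plan B: Plan B wins 11–4.
Proposal Blue vs Option IV: Proposal Blue preferred on 4+1 = 5 ballots; Option IV wins 10–5.
Proposal Blue vs Proposal Green: Proposal Green wins 8–7.
Proposal Blue vs Plan D: Proposal Blue preferred on 4+1 = 5 ballots; Plan D wins 10–5.
Plan B vs Option IV: Plan B preferred on 1+4+5+4+1 = 15 ballots; Plan B wins 15–0.
Plan B vs Proposal Green: Proposal Green, 8–7.
Plan B vs Plan D: Plan B is ranked higher on 4+5+4+1 = 14 ballots, Plan D on 1. Plan B wins 14–1.
Option IV–Proposal Green: Proposal Green 9–6.
Option IV vs Plan D: 0 for Option IV, 15 for Plan D — Plan D by 15–0.
Proposal Green vs Plan D: Proposal Green, 8–7.
Proposal Blue loses to every other option — it is the Condorcet loser.

Proposal Blue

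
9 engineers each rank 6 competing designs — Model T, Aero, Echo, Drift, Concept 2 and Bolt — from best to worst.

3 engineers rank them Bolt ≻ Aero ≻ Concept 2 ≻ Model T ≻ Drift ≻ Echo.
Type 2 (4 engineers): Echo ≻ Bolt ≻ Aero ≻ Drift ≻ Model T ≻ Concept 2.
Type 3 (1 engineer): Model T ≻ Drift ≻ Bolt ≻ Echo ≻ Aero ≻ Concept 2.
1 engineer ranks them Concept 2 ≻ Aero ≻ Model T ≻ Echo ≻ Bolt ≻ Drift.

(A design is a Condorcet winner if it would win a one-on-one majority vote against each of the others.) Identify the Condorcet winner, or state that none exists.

none

Pairwise majorities:
Model T–Aero: Aero 8–1.
Model T–Echo: Model T 5–4.
Model T vs Drift: Model T wins 5–4.
Model T–Concept 2: Model T 5–4.
Model T vs Bolt: Bolt, 7–2.
Aero–Echo: Echo 5–4.
Aero vs Drift: Aero wins 8–1.
Aero vs Concept 2: Aero, 8–1.
Aero vs Bolt: Bolt, 8–1.
Echo vs Drift: Echo, 5–4.
Echo–Concept 2: Echo 5–4.
Echo vs Bolt: Echo, 5–4.
Drift–Concept 2: Drift 5–4.
Drift vs Bolt: Bolt, 8–1.
Concept 2 vs Bolt: Bolt wins 8–1.
No design is unbeaten: Model T loses to Aero; Aero loses to Echo; Echo loses to Model T; Drift loses to Model T; Concept 2 loses to Model T; Bolt loses to Echo. In particular Model T beats Echo beats Aero beats Model T is a majority cycle — no Condorcet winner exists.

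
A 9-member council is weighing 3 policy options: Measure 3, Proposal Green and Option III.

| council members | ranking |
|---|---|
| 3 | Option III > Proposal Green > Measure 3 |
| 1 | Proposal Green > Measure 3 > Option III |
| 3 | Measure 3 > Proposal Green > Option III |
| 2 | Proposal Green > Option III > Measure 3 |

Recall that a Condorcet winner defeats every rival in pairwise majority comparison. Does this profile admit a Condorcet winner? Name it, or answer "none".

Check each pair by majority over 9 ballots:
Measure 3 vs Proposal Green: Proposal Green, 6–3.
Measure 3 vs Option III: Option III wins 5–4.
Proposal Green–Option III: Proposal Green 6–3.
Proposal Green defeats every rival head-to-head and is the Condorcet winner.

Proposal Green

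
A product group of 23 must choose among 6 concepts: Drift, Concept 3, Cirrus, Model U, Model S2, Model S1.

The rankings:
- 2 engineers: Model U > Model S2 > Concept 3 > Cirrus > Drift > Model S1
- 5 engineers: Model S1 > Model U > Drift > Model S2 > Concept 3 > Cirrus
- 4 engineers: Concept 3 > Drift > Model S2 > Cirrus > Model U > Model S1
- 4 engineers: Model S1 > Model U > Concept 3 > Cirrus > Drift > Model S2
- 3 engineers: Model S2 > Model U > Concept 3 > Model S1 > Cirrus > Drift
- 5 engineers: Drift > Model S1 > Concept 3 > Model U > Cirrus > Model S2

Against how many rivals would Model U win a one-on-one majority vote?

Model U against each rival (23 engineers):
Model U vs Drift: 2+5+4+3 = 14 for Model U, 9 for Drift — Model U by 14–9.
Model U–Concept 3: Model U 14–9.
Model U–Cirrus: Model U 19–4.
Model U vs Model S2: Model U wins 16–7.
Model U vs Model S1: Model S1 wins 14–9.
Model U beats Drift, Concept 3, Cirrus, Model S2; loses to Model S1 — 4 pairwise wins.

4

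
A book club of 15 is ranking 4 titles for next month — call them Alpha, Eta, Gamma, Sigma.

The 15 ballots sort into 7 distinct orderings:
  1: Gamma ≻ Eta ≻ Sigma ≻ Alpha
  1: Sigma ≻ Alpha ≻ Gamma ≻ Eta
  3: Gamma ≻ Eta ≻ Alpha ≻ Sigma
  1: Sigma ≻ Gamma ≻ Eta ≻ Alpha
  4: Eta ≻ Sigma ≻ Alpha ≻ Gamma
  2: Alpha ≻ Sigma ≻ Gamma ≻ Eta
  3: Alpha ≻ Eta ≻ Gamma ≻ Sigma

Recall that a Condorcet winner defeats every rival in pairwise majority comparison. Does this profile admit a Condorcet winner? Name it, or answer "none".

Pairwise majorities:
Alpha–Eta: Eta 9–6.
Alpha–Gamma: Alpha 10–5.
Alpha vs Sigma: Alpha wins 8–7.
Eta vs Gamma: Gamma, 8–7.
Eta vs Sigma: Eta wins 11–4.
Gamma vs Sigma: Sigma wins 8–7.
Every book loses at least once (Alpha loses to Eta; Eta loses to Gamma; Gamma loses to Alpha; Sigma loses to Alpha). The majority relation contains the cycle Alpha → Gamma → Eta → Alpha, so there is no Condorcet winner.

none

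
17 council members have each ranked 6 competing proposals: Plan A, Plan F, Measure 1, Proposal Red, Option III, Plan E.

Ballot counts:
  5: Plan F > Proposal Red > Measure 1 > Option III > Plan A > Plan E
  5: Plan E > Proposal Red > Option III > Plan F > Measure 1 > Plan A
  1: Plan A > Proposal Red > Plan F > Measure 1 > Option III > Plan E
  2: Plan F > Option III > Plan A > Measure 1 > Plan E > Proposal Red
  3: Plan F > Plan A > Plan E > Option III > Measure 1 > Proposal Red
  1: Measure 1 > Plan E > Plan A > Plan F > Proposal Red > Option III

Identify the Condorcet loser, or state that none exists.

Head-to-head results (17 council members):
Plan A–Plan F: Plan F 15–2.
Plan A–Measure 1: Measure 1 11–6.
Plan A vs Proposal Red: Plan A is ranked higher on 1+2+3+1 = 7 ballots, Proposal Red on 10. Proposal Red wins 10–7.
Plan A–Option III: Option III 12–5.
Plan A vs Plan E: 11 to 6, Plan A.
Plan F–Measure 1: Plan F 16–1.
Plan F–Proposal Red: Plan F 11–6.
Plan F vs Option III: 5+1+2+3+1 = 12 for Plan F, 5 for Option III — Plan F by 12–5.
Plan F–Plan E: Plan F 11–6.
Measure 1–Proposal Red: Proposal Red 11–6.
Measure 1 vs Option III: Measure 1 preferred on 5+1+1 = 7 ballots; Option III wins 10–7.
Measure 1 vs Plan E: Measure 1 is ranked higher on 5+1+2+1 = 9 ballots, Plan E on 8. Measure 1 wins 9–8.
Proposal Red–Option III: Proposal Red 12–5.
Proposal Red vs Plan E: Plan E, 11–6.
Option III vs Plan E: 8 to 9, Plan E.
Each option has at least one pairwise win (Plan A beats Plan E; Plan F beats Plan A; Measure 1 beats Plan A; Proposal Red beats Plan A; Option III beats Plan A; Plan E beats Proposal Red) — no Condorcet loser.

none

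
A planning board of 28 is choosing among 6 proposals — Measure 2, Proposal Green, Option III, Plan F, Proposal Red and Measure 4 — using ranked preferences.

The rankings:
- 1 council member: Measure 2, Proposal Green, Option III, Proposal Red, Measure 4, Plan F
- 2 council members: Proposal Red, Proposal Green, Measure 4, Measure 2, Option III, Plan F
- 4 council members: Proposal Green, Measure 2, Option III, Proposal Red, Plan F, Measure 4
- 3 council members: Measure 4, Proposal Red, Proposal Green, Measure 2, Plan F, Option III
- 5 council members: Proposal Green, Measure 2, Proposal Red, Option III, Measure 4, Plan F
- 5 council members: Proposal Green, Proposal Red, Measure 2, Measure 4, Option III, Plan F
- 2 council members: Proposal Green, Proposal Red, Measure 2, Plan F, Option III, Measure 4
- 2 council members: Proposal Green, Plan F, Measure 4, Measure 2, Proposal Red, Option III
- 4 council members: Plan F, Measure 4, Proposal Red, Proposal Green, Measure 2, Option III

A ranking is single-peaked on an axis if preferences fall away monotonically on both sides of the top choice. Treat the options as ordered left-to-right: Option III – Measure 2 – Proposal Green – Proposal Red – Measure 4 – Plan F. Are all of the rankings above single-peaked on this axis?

Axis positions: Option III=1, Measure 2=2, Proposal Green=3, Proposal Red=4, Measure 4=5, Plan F=6.
Bloc 1 (peak Measure 2 at position 2): ranking walks positions 2-3-1-4-5-6, expanding outward from the peak — single-peaked.
Bloc 2 (peak Proposal Red at position 4): ranking walks positions 4-3-5-2-1-6, expanding outward from the peak — single-peaked.
Bloc 3: ranking walks positions 3-2-1-4-6-5; Plan F is ranked above Measure 4 even though Measure 4 lies between Plan F and the peak Proposal Green on the axis — preferences dip and rise again. Not single-peaked.
Bloc 4 (peak Measure 4 at position 5): ranking walks positions 5-4-3-2-6-1, expanding outward from the peak — single-peaked.
Bloc 5 (peak Proposal Green at position 3): ranking walks positions 3-2-4-1-5-6, expanding outward from the peak — single-peaked.
Bloc 6 (peak Proposal Green at position 3): ranking walks positions 3-4-2-5-1-6, expanding outward from the peak — single-peaked.
Bloc 7: ranking walks positions 3-4-2-6-1-5; Plan F is ranked above Measure 4 even though Measure 4 lies between Plan F and the peak Proposal Green on the axis — preferences dip and rise again. Not single-peaked.
Bloc 8: ranking walks positions 3-6-5-2-4-1; Plan F is ranked above Proposal Red even though Proposal Red lies between Plan F and the peak Proposal Green on the axis — preferences dip and rise again. Not single-peaked.
Bloc 9 (peak Plan F at position 6): ranking walks positions 6-5-4-3-2-1, expanding outward from the peak — single-peaked.
Bloc 3 violates single-peakedness, so the profile is not single-peaked on this axis.

no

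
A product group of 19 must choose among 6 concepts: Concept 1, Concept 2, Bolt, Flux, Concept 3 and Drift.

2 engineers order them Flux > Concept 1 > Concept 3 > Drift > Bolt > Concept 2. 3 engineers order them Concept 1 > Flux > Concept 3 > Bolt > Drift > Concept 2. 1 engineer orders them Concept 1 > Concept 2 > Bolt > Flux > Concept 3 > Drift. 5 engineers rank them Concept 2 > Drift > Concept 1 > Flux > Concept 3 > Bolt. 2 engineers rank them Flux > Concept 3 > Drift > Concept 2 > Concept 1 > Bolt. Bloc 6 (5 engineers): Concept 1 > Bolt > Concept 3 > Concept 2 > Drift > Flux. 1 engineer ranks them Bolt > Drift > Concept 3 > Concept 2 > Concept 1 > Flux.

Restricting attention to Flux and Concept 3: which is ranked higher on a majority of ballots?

Flux

Ballots ranking Flux above Concept 3: 2 + 3 + 1 + 5 + 2 = 13.
Ballots ranking Concept 3 above Flux: 19 − 13 = 6.
Flux wins the head-to-head 13–6.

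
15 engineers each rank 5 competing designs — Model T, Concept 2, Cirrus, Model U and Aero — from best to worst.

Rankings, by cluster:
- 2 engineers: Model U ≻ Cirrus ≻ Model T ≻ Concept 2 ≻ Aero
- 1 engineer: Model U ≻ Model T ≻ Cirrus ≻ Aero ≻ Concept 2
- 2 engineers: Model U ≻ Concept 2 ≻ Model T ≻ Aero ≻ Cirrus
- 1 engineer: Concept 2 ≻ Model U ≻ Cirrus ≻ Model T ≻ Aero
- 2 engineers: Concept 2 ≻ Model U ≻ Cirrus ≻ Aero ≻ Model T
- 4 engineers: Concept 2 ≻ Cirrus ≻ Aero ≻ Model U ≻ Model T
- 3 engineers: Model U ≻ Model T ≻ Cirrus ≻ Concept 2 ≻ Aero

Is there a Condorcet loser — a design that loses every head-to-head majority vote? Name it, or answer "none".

Pairwise majorities:
Model T vs Concept 2: Concept 2, 9–6.
Model T–Cirrus: Cirrus 9–6.
Model T vs Model U: Model U, 15–0.
Model T vs Aero: Model T wins 9–6.
Concept 2 vs Cirrus: Concept 2 preferred on 2+1+2+4 = 9 ballots; Concept 2 wins 9–6.
Concept 2 vs Model U: Model U, 8–7.
Concept 2–Aero: Concept 2 14–1.
Cirrus vs Model U: Model U wins 11–4.
Cirrus vs Aero: Cirrus preferred on 2+1+1+2+4+3 = 13 ballots; Cirrus wins 13–2.
Model U vs Aero: Model U, 11–4.
Aero loses to every other design — it is the Condorcet loser.

Aero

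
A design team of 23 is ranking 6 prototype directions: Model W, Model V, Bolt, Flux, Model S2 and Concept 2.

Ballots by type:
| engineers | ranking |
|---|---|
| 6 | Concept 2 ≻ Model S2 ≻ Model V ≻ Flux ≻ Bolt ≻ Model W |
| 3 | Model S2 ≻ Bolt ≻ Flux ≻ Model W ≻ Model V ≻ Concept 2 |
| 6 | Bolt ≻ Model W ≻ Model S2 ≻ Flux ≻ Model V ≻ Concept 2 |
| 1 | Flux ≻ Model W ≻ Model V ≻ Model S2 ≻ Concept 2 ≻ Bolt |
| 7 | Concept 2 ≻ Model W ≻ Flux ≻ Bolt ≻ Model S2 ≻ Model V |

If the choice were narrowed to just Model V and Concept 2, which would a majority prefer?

Ballots ranking Model V above Concept 2: 3 + 6 + 1 = 10.
Ballots ranking Concept 2 above Model V: 23 − 10 = 13.
Concept 2 wins the head-to-head 13–10.

Concept 2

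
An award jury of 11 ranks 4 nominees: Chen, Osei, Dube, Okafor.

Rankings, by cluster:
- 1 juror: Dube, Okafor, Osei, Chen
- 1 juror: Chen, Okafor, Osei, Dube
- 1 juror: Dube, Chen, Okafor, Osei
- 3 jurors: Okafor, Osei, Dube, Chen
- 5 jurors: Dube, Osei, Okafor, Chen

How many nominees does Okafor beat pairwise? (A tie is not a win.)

Okafor against each rival (11 jurors):
Okafor vs Chen: Okafor wins 9–2.
Okafor vs Osei: Okafor preferred on 1+1+1+3 = 6 ballots; Okafor wins 6–5.
Okafor vs Dube: Okafor is ranked higher on 1+3 = 4 ballots, Dube on 7. Dube wins 7–4.
Okafor beats Chen, Osei; loses to Dube — 2 pairwise wins.

2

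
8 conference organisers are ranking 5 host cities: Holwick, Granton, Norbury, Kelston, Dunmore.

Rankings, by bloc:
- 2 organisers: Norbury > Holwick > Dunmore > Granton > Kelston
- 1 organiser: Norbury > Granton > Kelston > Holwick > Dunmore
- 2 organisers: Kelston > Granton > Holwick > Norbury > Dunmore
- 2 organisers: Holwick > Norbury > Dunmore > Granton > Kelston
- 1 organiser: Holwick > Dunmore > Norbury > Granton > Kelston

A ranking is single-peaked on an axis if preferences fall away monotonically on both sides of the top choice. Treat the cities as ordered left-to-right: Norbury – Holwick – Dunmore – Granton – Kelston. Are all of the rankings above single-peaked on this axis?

Axis positions: Norbury=1, Holwick=2, Dunmore=3, Granton=4, Kelston=5.
Bloc 1 (peak Norbury at position 1): ranking walks positions 1-2-3-4-5, expanding outward from the peak — single-peaked.
Bloc 2: ranking walks positions 1-4-5-2-3; Granton is ranked above Holwick even though Holwick lies between Granton and the peak Norbury on the axis — preferences dip and rise again. Not single-peaked.
Bloc 3: ranking walks positions 5-4-2-1-3; Holwick is ranked above Dunmore even though Dunmore lies between Holwick and the peak Kelston on the axis — preferences dip and rise again. Not single-peaked.
Bloc 4 (peak Holwick at position 2): ranking walks positions 2-1-3-4-5, expanding outward from the peak — single-peaked.
Bloc 5 (peak Holwick at position 2): ranking walks positions 2-3-1-4-5, expanding outward from the peak — single-peaked.
Bloc 2 violates single-peakedness, so the profile is not single-peaked on this axis.

no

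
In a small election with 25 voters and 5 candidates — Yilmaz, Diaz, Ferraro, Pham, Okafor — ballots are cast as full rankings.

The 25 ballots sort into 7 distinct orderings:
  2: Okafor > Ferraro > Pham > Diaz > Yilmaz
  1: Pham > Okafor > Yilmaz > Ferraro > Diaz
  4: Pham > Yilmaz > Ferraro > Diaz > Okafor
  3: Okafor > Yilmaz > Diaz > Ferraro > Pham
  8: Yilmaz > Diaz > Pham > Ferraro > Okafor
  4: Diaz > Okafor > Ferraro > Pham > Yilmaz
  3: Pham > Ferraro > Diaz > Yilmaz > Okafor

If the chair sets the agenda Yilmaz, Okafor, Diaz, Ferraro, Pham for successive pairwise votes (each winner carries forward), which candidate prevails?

Round 1: Yilmaz vs Okafor — 15–10, Yilmaz advances.
Round 2: Yilmaz vs Diaz — 16–9, Yilmaz advances.
Round 3: Yilmaz vs Ferraro — 16–9, Yilmaz advances.
Round 4: Yilmaz vs Pham — 11–14, Pham advances.
Pham survives the agenda.

Pham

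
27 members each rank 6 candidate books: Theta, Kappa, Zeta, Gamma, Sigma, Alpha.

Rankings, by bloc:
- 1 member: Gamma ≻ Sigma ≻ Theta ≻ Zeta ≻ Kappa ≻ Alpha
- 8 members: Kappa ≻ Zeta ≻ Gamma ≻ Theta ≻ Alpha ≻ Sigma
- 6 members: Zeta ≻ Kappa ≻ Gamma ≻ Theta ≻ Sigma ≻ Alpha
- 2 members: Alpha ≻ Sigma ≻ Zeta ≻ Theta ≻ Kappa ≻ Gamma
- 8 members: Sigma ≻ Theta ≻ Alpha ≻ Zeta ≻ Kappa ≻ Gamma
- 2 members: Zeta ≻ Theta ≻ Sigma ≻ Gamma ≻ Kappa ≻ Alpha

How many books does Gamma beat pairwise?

Gamma against each rival (27 members):
Gamma vs Theta: Gamma wins 15–12.
Gamma vs Kappa: 1+2 = 3 for Gamma, 24 for Kappa — Kappa by 24–3.
Gamma vs Zeta: Zeta wins 26–1.
Gamma–Sigma: Gamma 15–12.
Gamma–Alpha: Gamma 17–10.
Gamma beats Theta, Sigma, Alpha; loses to Kappa, Zeta — 3 pairwise wins.

3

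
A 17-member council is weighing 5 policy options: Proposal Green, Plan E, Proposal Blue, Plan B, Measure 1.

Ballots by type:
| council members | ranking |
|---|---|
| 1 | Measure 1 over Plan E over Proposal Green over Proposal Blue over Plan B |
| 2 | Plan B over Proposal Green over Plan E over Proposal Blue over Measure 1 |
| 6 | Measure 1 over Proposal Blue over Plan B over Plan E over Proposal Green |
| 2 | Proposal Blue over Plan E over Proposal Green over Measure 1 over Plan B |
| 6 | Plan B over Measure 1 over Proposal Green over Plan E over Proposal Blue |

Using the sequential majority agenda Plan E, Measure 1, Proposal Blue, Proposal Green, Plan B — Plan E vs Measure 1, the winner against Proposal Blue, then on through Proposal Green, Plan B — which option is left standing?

Round 1: Plan E vs Measure 1 — 4–13, Measure 1 advances.
Round 2: Measure 1 vs Proposal Blue — 13–4, Measure 1 advances.
Round 3: Measure 1 vs Proposal Green — 13–4, Measure 1 advances.
Round 4: Measure 1 vs Plan B — 9–8, Measure 1 advances.
The agenda winner is Measure 1.

Measure 1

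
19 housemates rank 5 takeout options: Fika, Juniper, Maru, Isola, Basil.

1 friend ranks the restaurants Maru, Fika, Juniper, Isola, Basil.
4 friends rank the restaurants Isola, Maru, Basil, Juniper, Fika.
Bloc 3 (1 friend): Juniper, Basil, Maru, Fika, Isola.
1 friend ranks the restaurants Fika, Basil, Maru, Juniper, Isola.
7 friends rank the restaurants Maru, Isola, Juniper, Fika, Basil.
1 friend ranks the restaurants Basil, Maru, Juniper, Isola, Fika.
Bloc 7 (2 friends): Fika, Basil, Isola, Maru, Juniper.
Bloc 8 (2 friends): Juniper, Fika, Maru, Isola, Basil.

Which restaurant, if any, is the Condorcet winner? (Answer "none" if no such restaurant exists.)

Pairwise majorities:
Fika vs Juniper: Fika preferred on 1+1+2 = 4 ballots; Juniper wins 15–4.
Fika vs Maru: 5 to 14, Maru.
Fika vs Isola: Fika preferred on 1+1+1+2+2 = 7 ballots; Isola wins 12–7.
Fika vs Basil: Fika is ranked higher on 1+1+7+2+2 = 13 ballots, Basil on 6. Fika wins 13–6.
Juniper vs Maru: 1+2 = 3 for Juniper, 16 for Maru — Maru by 16–3.
Juniper vs Isola: Juniper preferred on 1+1+1+1+2 = 6 ballots; Isola wins 13–6.
Juniper vs Basil: 1+1+7+2 = 11 for Juniper, 8 for Basil — Juniper by 11–8.
Maru vs Isola: 13 to 6, Maru.
Maru vs Basil: 1+4+7+2 = 14 for Maru, 5 for Basil — Maru by 14–5.
Isola vs Basil: Isola is ranked higher on 1+4+7+2 = 14 ballots, Basil on 5. Isola wins 14–5.
Only Maru has no losses; Maru is the Condorcet winner.

Maru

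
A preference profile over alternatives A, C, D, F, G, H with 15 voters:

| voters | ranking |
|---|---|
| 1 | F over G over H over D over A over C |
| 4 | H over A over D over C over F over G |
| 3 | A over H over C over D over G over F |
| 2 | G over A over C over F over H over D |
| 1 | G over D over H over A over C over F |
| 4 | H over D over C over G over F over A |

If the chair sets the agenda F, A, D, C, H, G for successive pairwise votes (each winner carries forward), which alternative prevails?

Round 1: F vs A — 5–10, A advances.
Round 2: A vs D — 9–6, A advances.
Round 3: A vs C — 11–4, A advances.
Round 4: A vs H — 5–10, H advances.
Round 5: H vs G — 11–4, H advances.
H survives the agenda.

H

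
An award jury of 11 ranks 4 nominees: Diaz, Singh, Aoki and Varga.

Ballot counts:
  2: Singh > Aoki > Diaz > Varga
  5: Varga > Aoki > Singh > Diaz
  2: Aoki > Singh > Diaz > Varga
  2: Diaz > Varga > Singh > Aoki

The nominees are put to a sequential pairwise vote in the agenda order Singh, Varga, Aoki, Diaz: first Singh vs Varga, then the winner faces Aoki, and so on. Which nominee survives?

Round 1: Singh vs Varga — 4–7, Varga advances.
Round 2: Varga vs Aoki — 7–4, Varga advances.
Round 3: Varga vs Diaz — 5–6, Diaz advances.
Diaz survives the agenda.

Diaz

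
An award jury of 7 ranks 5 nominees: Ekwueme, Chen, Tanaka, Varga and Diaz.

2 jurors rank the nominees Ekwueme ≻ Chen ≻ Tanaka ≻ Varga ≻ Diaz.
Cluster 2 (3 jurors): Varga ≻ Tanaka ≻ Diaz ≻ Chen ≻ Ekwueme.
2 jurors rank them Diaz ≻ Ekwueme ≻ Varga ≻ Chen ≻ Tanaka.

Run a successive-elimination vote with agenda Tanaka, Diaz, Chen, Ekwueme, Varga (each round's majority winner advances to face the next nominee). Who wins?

Round 1: Tanaka vs Diaz — 5–2, Tanaka advances.
Round 2: Tanaka vs Chen — 3–4, Chen advances.
Round 3: Chen vs Ekwueme — 3–4, Ekwueme advances.
Round 4: Ekwueme vs Varga — 4–3, Ekwueme advances.
Ekwueme survives the agenda.

Ekwueme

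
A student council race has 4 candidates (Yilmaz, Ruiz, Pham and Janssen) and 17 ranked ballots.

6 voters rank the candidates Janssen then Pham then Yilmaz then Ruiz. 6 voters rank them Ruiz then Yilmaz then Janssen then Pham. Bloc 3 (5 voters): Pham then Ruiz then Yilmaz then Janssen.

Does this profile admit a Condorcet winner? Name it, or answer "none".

none

Check each pair by majority over 17 ballots:
Yilmaz vs Ruiz: 6 for Yilmaz, 11 for Ruiz — Ruiz by 11–6.
Yilmaz vs Pham: Yilmaz preferred on 6 ballots; Pham wins 11–6.
Yilmaz vs Janssen: 11 to 6, Yilmaz.
Ruiz vs Pham: Ruiz is ranked higher on 6 ballots, Pham on 11. Pham wins 11–6.
Ruiz vs Janssen: 11 to 6, Ruiz.
Pham vs Janssen: 5 to 12, Janssen.
No candidate is unbeaten: Yilmaz loses to Ruiz; Ruiz loses to Pham; Pham loses to Janssen; Janssen loses to Yilmaz. In particular Yilmaz beats Janssen beats Pham beats Yilmaz is a majority cycle — no Condorcet winner exists.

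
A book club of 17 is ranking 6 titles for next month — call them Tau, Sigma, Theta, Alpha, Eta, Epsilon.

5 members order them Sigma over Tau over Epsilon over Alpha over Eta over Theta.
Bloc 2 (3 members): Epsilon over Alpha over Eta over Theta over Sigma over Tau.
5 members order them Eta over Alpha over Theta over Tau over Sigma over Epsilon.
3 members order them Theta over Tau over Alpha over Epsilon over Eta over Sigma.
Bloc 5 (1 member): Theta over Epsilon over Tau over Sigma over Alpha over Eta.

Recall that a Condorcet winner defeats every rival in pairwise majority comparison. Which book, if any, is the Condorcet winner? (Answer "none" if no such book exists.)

none

Pairwise majorities:
Tau vs Sigma: Tau preferred on 5+3+1 = 9 ballots; Tau wins 9–8.
Tau vs Theta: Theta, 12–5.
Tau vs Alpha: 9 to 8, Tau.
Tau vs Eta: 9 to 8, Tau.
Tau vs Epsilon: 13 to 4, Tau.
Sigma–Theta: Theta 12–5.
Sigma vs Alpha: 6 to 11, Alpha.
Sigma vs Eta: Eta wins 11–6.
Sigma vs Epsilon: Sigma is ranked higher on 5+5 = 10 ballots, Epsilon on 7. Sigma wins 10–7.
Theta vs Alpha: Theta preferred on 3+1 = 4 ballots; Alpha wins 13–4.
Theta–Eta: Eta 13–4.
Theta vs Epsilon: 9 to 8, Theta.
Alpha vs Eta: Alpha, 12–5.
Alpha vs Epsilon: 8 to 9, Epsilon.
Eta vs Epsilon: 5 for Eta, 12 for Epsilon — Epsilon by 12–5.
Every book loses at least once (Tau loses to Theta; Sigma loses to Tau; Theta loses to Alpha; Alpha loses to Tau; Eta loses to Tau; Epsilon loses to Tau). The majority relation contains the cycle Tau → Alpha → Theta → Tau, so there is no Condorcet winner.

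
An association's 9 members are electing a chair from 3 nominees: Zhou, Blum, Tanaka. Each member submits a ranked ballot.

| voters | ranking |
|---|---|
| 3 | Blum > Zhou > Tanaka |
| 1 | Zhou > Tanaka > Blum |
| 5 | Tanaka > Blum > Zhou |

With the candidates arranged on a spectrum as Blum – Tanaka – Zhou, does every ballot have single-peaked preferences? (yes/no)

Axis positions: Blum=1, Tanaka=2, Zhou=3.
Ballot type 1: ranking walks positions 1-3-2; Zhou is ranked above Tanaka even though Tanaka lies between Zhou and the peak Blum on the axis — preferences dip and rise again. Not single-peaked.
Ballot type 2 (peak Zhou at position 3): ranking walks positions 3-2-1, expanding outward from the peak — single-peaked.
Ballot type 3 (peak Tanaka at position 2): ranking walks positions 2-1-3, expanding outward from the peak — single-peaked.
Ballot type 1 violates single-peakedness, so the profile is not single-peaked on this axis.

no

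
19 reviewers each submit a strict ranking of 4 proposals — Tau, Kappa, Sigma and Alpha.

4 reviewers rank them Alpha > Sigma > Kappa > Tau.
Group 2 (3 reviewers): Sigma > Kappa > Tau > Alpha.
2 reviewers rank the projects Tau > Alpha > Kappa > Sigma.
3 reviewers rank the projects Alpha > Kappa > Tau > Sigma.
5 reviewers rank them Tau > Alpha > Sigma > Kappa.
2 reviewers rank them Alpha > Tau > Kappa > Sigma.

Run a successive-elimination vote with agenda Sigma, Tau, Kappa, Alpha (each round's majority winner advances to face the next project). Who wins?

Round 1: Sigma vs Tau — 7–12, Tau advances.
Round 2: Tau vs Kappa — 9–10, Kappa advances.
Round 3: Kappa vs Alpha — 3–16, Alpha advances.
Alpha survives the agenda.

Alpha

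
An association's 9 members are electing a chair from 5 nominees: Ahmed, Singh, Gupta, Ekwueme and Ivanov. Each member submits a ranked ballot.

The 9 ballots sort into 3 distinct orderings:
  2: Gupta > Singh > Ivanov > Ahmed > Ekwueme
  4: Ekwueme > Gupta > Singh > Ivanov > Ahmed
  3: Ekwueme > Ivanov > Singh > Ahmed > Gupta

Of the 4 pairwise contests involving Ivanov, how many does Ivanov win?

Ivanov against each rival (9 voters):
Ivanov vs Ahmed: Ivanov preferred on 2+4+3 = 9 ballots; Ivanov wins 9–0.
Ivanov vs Singh: Ivanov is ranked higher on 3 ballots, Singh on 6. Singh wins 6–3.
Ivanov–Gupta: Gupta 6–3.
Ivanov vs Ekwueme: Ivanov preferred on 2 ballots; Ekwueme wins 7–2.
Ivanov beats Ahmed; loses to Singh, Gupta, Ekwueme — 1 pairwise win.

1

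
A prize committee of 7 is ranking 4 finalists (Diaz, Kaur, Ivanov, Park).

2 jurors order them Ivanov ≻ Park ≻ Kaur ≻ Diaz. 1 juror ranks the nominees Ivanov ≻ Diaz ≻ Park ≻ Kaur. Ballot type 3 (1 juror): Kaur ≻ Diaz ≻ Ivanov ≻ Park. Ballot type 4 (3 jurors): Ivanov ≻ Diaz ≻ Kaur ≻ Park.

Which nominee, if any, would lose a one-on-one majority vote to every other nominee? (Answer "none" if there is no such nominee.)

Pairwise majorities:
Diaz vs Kaur: Diaz, 4–3.
Diaz–Ivanov: Ivanov 6–1.
Diaz vs Park: 1+1+3 = 5 for Diaz, 2 for Park — Diaz by 5–2.
Kaur vs Ivanov: 1 for Kaur, 6 for Ivanov — Ivanov by 6–1.
Kaur vs Park: Kaur preferred on 1+3 = 4 ballots; Kaur wins 4–3.
Ivanov vs Park: 2+1+1+3 = 7 for Ivanov, 0 for Park — Ivanov by 7–0.
Only Park has no wins; Park is the Condorcet loser.

Park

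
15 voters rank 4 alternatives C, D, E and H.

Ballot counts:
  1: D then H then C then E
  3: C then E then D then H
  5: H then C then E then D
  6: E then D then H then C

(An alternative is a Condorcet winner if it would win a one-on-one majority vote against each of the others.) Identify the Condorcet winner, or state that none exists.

Pairwise majorities:
C vs D: C wins 8–7.
C vs E: 9 to 6, C.
C vs H: H wins 12–3.
D vs E: 1 to 14, E.
D–H: D 10–5.
E vs H: 9 to 6, E.
Every alternative loses at least once (C loses to H; D loses to C; E loses to C; H loses to D). The majority relation contains the cycle C > D > H > C, so there is no Condorcet winner.

none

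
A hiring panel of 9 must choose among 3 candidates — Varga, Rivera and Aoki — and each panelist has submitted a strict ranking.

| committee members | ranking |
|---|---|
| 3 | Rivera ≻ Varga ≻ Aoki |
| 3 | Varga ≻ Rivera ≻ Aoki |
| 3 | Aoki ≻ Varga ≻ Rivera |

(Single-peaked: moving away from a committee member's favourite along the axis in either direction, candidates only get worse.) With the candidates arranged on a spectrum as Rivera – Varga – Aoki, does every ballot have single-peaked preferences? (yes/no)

Axis positions: Rivera=1, Varga=2, Aoki=3.
Cluster 1 (peak Rivera at position 1): ranking walks positions 1-2-3, expanding outward from the peak — single-peaked.
Cluster 2 (peak Varga at position 2): ranking walks positions 2-1-3, expanding outward from the peak — single-peaked.
Cluster 3 (peak Aoki at position 3): ranking walks positions 3-2-1, expanding outward from the peak — single-peaked.
Every ranking is single-peaked on this axis.

yes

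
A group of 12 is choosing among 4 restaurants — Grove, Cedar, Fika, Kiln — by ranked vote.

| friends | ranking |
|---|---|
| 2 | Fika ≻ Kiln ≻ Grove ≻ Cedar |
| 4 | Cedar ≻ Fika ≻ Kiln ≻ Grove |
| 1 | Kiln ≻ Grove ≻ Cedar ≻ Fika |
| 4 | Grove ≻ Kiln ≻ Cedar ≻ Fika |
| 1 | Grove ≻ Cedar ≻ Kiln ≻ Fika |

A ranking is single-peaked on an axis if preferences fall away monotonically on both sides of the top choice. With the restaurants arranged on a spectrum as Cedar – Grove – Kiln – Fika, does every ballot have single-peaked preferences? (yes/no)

Axis positions: Cedar=1, Grove=2, Kiln=3, Fika=4.
Cluster 1 (peak Fika at position 4): ranking walks positions 4-3-2-1, expanding outward from the peak — single-peaked.
Cluster 2: ranking walks positions 1-4-3-2; Fika is ranked above Grove even though Grove lies between Fika and the peak Cedar on the axis — preferences dip and rise again. Not single-peaked.
Cluster 3 (peak Kiln at position 3): ranking walks positions 3-2-1-4, expanding outward from the peak — single-peaked.
Cluster 4 (peak Grove at position 2): ranking walks positions 2-3-1-4, expanding outward from the peak — single-peaked.
Cluster 5 (peak Grove at position 2): ranking walks positions 2-1-3-4, expanding outward from the peak — single-peaked.
Cluster 2 violates single-peakedness, so the profile is not single-peaked on this axis.

no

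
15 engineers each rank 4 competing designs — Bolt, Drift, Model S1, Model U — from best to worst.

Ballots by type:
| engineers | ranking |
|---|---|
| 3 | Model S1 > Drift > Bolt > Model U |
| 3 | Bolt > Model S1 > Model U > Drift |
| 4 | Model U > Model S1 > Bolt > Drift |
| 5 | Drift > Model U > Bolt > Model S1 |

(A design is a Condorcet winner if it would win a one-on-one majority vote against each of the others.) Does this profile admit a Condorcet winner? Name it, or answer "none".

Check each pair by majority over 15 ballots:
Bolt vs Drift: Drift, 8–7.
Bolt–Model S1: Bolt 8–7.
Bolt–Model U: Model U 9–6.
Drift vs Model S1: Model S1, 10–5.
Drift vs Model U: Drift wins 8–7.
Model S1–Model U: Model U 9–6.
Every design loses at least once (Bolt loses to Drift; Drift loses to Model S1; Model S1 loses to Bolt; Model U loses to Drift). The majority relation contains the cycle Bolt → Model S1 → Drift → Bolt, so there is no Condorcet winner.

none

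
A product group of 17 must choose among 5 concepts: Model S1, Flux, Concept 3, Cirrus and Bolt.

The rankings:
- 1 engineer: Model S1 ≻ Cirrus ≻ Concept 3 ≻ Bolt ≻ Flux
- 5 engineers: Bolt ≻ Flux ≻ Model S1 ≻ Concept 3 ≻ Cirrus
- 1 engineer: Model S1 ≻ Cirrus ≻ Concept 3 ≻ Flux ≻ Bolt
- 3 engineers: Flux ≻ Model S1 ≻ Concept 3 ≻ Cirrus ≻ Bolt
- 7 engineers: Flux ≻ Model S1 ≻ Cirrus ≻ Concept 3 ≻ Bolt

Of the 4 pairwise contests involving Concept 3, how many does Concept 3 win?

1

Concept 3 against each rival (17 engineers):
Concept 3 vs Model S1: 0 to 17, Model S1.
Concept 3–Flux: Flux 15–2.
Concept 3 vs Cirrus: Cirrus wins 9–8.
Concept 3 vs Bolt: 12 to 5, Concept 3.
Concept 3 beats Bolt; loses to Model S1, Flux, Cirrus — 1 pairwise win.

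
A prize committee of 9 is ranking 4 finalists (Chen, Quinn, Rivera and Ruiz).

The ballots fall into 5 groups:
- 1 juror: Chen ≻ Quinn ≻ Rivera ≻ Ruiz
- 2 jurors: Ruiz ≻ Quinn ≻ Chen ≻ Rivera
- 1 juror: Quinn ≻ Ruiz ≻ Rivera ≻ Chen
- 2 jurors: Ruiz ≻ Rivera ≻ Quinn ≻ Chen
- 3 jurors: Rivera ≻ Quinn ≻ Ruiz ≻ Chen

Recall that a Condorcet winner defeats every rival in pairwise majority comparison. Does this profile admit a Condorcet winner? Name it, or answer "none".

none

Check each pair by majority over 9 ballots:
Chen vs Quinn: Quinn, 8–1.
Chen–Rivera: Rivera 6–3.
Chen vs Ruiz: Ruiz wins 8–1.
Quinn vs Rivera: Rivera wins 5–4.
Quinn–Ruiz: Quinn 5–4.
Rivera–Ruiz: Ruiz 5–4.
No nominee is unbeaten: Chen loses to Quinn; Quinn loses to Rivera; Rivera loses to Ruiz; Ruiz loses to Quinn. In particular Quinn → Ruiz → Rivera → Quinn is a majority cycle — no Condorcet winner exists.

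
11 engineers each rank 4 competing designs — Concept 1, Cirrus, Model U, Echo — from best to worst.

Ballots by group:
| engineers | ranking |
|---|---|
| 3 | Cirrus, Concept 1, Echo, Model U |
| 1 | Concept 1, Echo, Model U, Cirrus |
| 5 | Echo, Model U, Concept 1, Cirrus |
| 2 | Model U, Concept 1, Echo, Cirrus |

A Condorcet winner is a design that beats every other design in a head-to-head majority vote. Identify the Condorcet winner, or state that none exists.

Pairwise majorities:
Concept 1 vs Cirrus: 1+5+2 = 8 for Concept 1, 3 for Cirrus — Concept 1 by 8–3.
Concept 1 vs Model U: 4 to 7, Model U.
Concept 1 vs Echo: Concept 1 is ranked higher on 3+1+2 = 6 ballots, Echo on 5. Concept 1 wins 6–5.
Cirrus vs Model U: Model U wins 8–3.
Cirrus vs Echo: Echo, 8–3.
Model U vs Echo: Model U preferred on 2 ballots; Echo wins 9–2.
Every design loses at least once (Concept 1 loses to Model U; Cirrus loses to Concept 1; Model U loses to Echo; Echo loses to Concept 1). The majority relation contains the cycle Concept 1 → Echo → Model U → Concept 1, so there is no Condorcet winner.

none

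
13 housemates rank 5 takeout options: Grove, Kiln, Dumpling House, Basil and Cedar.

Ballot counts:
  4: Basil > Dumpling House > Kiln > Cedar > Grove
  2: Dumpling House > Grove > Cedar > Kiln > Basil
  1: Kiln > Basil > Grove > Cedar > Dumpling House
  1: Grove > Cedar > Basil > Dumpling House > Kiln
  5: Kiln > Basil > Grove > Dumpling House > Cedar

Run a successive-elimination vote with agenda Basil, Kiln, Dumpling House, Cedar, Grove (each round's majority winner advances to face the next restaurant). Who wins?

Round 1: Basil vs Kiln — 5–8, Kiln advances.
Round 2: Kiln vs Dumpling House — 6–7, Dumpling House advances.
Round 3: Dumpling House vs Cedar — 11–2, Dumpling House advances.
Round 4: Dumpling House vs Grove — 6–7, Grove advances.
Grove survives the agenda.

Grove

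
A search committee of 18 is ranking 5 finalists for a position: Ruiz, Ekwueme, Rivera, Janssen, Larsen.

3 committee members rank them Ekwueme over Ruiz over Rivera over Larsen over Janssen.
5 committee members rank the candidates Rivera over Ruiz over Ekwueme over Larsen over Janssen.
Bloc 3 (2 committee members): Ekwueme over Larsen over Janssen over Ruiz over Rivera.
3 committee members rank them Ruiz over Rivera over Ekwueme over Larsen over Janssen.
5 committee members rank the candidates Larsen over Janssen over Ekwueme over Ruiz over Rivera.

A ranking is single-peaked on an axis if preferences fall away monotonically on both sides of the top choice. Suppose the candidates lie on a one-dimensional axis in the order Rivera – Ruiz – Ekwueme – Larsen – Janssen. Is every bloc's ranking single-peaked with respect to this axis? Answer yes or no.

yes

Axis positions: Rivera=1, Ruiz=2, Ekwueme=3, Larsen=4, Janssen=5.
Bloc 1 (peak Ekwueme at position 3): ranking walks positions 3-2-1-4-5, expanding outward from the peak — single-peaked.
Bloc 2 (peak Rivera at position 1): ranking walks positions 1-2-3-4-5, expanding outward from the peak — single-peaked.
Bloc 3 (peak Ekwueme at position 3): ranking walks positions 3-4-5-2-1, expanding outward from the peak — single-peaked.
Bloc 4 (peak Ruiz at position 2): ranking walks positions 2-1-3-4-5, expanding outward from the peak — single-peaked.
Bloc 5 (peak Larsen at position 4): ranking walks positions 4-5-3-2-1, expanding outward from the peak — single-peaked.
Every ranking is single-peaked on this axis.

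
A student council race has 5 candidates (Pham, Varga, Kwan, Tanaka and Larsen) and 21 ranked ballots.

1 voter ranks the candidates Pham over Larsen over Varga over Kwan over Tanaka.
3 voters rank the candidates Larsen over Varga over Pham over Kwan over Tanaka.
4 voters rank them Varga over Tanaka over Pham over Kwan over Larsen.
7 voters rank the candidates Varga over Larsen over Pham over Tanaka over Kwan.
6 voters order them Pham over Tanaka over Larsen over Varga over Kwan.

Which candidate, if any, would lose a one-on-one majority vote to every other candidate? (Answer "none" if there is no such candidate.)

Head-to-head results (21 voters):
Pham vs Varga: Varga wins 14–7.
Pham vs Kwan: 21 to 0, Pham.
Pham vs Tanaka: 1+3+7+6 = 17 for Pham, 4 for Tanaka — Pham by 17–4.
Pham vs Larsen: Pham preferred on 1+4+6 = 11 ballots; Pham wins 11–10.
Varga vs Kwan: 1+3+4+7+6 = 21 for Varga, 0 for Kwan — Varga by 21–0.
Varga–Tanaka: Varga 15–6.
Varga vs Larsen: Varga is ranked higher on 4+7 = 11 ballots, Larsen on 10. Varga wins 11–10.
Kwan vs Tanaka: Tanaka, 17–4.
Kwan vs Larsen: Larsen, 17–4.
Tanaka vs Larsen: 10 to 11, Larsen.
Kwan loses to every other candidate — it is the Condorcet loser.

Kwan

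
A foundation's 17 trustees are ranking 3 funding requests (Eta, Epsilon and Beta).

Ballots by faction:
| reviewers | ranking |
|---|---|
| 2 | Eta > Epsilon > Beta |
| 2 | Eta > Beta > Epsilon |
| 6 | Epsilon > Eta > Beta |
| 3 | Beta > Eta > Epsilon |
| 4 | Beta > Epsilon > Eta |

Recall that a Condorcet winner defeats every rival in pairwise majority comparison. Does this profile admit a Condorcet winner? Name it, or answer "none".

none

Head-to-head results (17 reviewers):
Eta vs Epsilon: Epsilon wins 10–7.
Eta vs Beta: Eta, 10–7.
Epsilon–Beta: Beta 9–8.
No project is unbeaten: Eta loses to Epsilon; Epsilon loses to Beta; Beta loses to Eta. In particular Eta → Beta → Epsilon → Eta is a majority cycle — no Condorcet winner exists.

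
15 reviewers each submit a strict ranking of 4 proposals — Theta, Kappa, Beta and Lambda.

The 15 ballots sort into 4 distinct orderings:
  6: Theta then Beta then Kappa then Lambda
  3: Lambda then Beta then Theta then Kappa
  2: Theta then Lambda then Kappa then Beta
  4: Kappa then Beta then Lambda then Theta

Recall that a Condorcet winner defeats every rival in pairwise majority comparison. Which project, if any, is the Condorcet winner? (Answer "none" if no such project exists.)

Pairwise majorities:
Theta vs Kappa: 11 to 4, Theta.
Theta vs Beta: Theta preferred on 6+2 = 8 ballots; Theta wins 8–7.
Theta vs Lambda: Theta is ranked higher on 6+2 = 8 ballots, Lambda on 7. Theta wins 8–7.
Kappa vs Beta: 2+4 = 6 for Kappa, 9 for Beta — Beta by 9–6.
Kappa vs Lambda: Kappa preferred on 6+4 = 10 ballots; Kappa wins 10–5.
Beta vs Lambda: Beta is ranked higher on 6+4 = 10 ballots, Lambda on 5. Beta wins 10–5.
Theta wins every pairwise contest, so Theta is the Condorcet winner.

Theta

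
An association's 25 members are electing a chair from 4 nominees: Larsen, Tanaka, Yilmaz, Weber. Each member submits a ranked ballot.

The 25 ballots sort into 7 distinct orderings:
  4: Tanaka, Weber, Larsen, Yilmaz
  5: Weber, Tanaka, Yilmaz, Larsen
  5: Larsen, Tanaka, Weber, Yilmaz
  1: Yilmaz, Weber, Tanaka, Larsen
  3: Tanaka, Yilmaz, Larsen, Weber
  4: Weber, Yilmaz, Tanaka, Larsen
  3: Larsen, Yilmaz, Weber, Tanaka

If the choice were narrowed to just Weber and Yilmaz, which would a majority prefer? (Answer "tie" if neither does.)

Weber

Ballots ranking Weber above Yilmaz: 4 + 5 + 5 + 4 = 18.
Ballots ranking Yilmaz above Weber: 25 − 18 = 7.
Weber wins the head-to-head 18–7.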